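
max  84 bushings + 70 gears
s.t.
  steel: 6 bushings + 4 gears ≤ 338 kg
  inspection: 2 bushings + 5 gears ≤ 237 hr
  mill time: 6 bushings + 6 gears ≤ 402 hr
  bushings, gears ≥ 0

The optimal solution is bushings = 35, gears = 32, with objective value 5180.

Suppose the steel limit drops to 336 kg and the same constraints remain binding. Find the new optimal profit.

5166

Binding: steel and mill time. Non-binding: inspection (7 unused).
By complementary slackness, y = 0 for the non-binding constraint.
The binding rows give the dual system: 6·y_steel + 6·y_mill time = 84 and 4·y_steel + 6·y_mill time = 70.
This yields shadow prices y_steel = 7, y_mill time = 7.
Δz = y_steel·Δb = 7 × (-2) = -14, so new z* = 5180 − 14 = 5166.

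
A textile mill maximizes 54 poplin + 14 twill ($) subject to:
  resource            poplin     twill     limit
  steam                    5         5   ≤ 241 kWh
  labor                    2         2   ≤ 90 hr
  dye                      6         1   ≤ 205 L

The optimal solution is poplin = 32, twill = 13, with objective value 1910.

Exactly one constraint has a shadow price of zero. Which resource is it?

steam: 225/241 (slack 16)
labor: 90/90 (binding)
dye: 205/205 (binding)
By complementary slackness, a constraint with positive slack has shadow price 0 → steam.

steam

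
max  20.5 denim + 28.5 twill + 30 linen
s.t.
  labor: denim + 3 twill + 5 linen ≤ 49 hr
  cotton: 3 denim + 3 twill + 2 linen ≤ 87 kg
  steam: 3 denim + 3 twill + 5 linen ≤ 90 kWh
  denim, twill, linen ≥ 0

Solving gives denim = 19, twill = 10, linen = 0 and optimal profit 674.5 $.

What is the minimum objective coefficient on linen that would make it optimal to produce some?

Check each constraint at x*: labor 49/49 (tight); cotton 87/87 (tight); steam 87/90 (slack 3).
Since steam is not tight, its dual is 0.
From A_Bᵀ y = c: 1·y_labor + 3·y_cotton = 20.5; 3·y_labor + 3·y_cotton = 28.5.
This yields shadow prices y_labor = 4, y_cotton = 5.5.
linen enters the basis when its profit ≥ yᵀa₃ = 4·5 + 5.5·2 = 31.

31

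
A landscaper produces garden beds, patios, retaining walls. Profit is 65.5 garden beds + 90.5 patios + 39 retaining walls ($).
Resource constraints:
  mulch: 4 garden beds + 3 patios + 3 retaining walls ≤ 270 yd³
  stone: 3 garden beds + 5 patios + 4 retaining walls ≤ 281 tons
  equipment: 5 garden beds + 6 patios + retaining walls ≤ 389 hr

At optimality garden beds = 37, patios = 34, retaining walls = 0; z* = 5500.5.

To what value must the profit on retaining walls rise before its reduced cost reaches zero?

42

Binding: stone and equipment. Non-binding: mulch (20 unused).
Since mulch is not tight, its dual is 0.
From A_Bᵀ y = c: 3·y_stone + 5·y_equipment = 65.5; 5·y_stone + 6·y_equipment = 90.5.
→ y_stone = 8.5 and y_equipment = 8.
retaining walls enters the basis when its profit ≥ yᵀa₃ = 8.5·4 + 8·1 = 42.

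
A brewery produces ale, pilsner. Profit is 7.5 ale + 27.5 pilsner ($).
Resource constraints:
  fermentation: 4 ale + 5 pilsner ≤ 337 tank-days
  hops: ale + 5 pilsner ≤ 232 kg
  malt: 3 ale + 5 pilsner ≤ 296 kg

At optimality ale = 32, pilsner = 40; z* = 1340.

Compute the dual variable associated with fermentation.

0

Binding: hops and malt. Non-binding: fermentation (9 unused).
Slack constraints have shadow price 0 (complementary slackness).
From A_Bᵀ y = c: 1·y_hops + 3·y_malt = 7.5; 5·y_hops + 5·y_malt = 27.5.
This yields shadow prices y_hops = 4.5, y_malt = 1.
Shadow price of fermentation = 0.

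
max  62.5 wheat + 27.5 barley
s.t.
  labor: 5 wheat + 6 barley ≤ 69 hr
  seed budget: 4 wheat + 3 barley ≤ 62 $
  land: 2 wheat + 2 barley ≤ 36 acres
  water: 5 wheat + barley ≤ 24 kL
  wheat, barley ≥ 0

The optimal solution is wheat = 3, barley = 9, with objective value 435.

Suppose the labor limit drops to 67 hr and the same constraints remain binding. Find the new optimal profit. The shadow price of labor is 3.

Δb = -2, so new z* = 435 + (3)·(-2) = 435 − 6 = 429.

429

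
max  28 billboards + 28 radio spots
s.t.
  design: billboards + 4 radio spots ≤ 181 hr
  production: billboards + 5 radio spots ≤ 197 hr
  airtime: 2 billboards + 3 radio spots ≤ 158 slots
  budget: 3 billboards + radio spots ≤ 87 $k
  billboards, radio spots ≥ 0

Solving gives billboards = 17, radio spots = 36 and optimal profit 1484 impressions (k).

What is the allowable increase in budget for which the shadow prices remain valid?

Binding constraints: production, budget. The basis is B = [[1,5],[3,1]] with det -14.
Per unit increase in budget, x* moves by d = (0.3571, -0.0714).
The basis stays optimal until airtime becomes binding; allowable increase = 32 $k.

32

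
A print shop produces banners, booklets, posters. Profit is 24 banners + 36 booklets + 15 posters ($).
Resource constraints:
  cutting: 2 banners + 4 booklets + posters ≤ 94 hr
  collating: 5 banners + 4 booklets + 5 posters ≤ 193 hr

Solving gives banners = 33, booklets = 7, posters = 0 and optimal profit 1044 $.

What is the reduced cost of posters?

At the optimum: cutting uses 94 of 94 (binding); collating uses 193 of 193 (binding).
The binding rows give the dual system: 2·y_cutting + 5·y_collating = 24 and 4·y_cutting + 4·y_collating = 36.
Solving: y_cutting = 7, y_collating = 2.
Reduced cost of posters: c₃ − yᵀa₃ = 15 − (7·1 + 2·5) = 15 − 17 = -2.

-2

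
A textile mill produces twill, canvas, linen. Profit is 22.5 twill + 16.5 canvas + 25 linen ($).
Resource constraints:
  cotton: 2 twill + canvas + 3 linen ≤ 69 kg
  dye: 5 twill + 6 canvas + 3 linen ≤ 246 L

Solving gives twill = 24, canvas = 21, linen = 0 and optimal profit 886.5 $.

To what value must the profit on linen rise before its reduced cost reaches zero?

27

Check each constraint at x*: cotton 69/69 (tight); dye 246/246 (tight).
From A_Bᵀ y = c: 2·y_cotton + 5·y_dye = 22.5; 1·y_cotton + 6·y_dye = 16.5.
This yields shadow prices y_cotton = 7.5, y_dye = 1.5.
linen enters the basis when its profit ≥ yᵀa₃ = 7.5·3 + 1.5·3 = 27.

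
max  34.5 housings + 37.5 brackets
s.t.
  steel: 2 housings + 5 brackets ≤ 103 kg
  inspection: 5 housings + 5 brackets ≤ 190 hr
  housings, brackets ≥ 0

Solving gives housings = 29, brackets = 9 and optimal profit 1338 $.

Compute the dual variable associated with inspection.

6.5

Check each constraint at x*: steel 103/103 (tight); inspection 190/190 (tight).
Dual feasibility on the basic columns requires 2·y_steel + 5·y_inspection = 34.5, 5·y_steel + 5·y_inspection = 37.5.
→ y_steel = 1 and y_inspection = 6.5.
Shadow price of inspection = 6.5.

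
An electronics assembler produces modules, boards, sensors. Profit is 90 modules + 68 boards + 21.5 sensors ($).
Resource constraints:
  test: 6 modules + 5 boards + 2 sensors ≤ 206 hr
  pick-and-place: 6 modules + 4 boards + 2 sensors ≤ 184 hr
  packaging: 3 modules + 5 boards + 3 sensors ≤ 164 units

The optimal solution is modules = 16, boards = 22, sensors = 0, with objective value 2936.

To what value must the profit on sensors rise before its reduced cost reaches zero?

At the optimum: test uses 206 of 206 (binding); pick-and-place uses 184 of 184 (binding); packaging uses 158 of 164 (slack = 6).
By complementary slackness, y = 0 for the non-binding constraint.
The binding rows give the dual system: 6·y_test + 6·y_pick-and-place = 90 and 5·y_test + 4·y_pick-and-place = 68.
→ y_test = 8 and y_pick-and-place = 7.
sensors enters the basis when its profit ≥ yᵀa₃ = 8·2 + 7·2 = 30.

30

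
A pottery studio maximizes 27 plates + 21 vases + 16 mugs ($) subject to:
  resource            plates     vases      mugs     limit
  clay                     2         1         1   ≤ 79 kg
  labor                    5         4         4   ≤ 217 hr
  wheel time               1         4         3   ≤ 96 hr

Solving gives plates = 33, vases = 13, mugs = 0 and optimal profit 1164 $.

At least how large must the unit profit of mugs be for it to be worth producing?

21

At the optimum: clay uses 79 of 79 (binding); labor uses 217 of 217 (binding); wheel time uses 85 of 96 (slack = 11).
By complementary slackness, y = 0 for the non-binding constraint.
Dual feasibility on the basic columns requires 2·y_clay + 5·y_labor = 27, 1·y_clay + 4·y_labor = 21.
Solving: y_clay = 1, y_labor = 5.
mugs enters the basis when its profit ≥ yᵀa₃ = 1·1 + 5·4 = 21.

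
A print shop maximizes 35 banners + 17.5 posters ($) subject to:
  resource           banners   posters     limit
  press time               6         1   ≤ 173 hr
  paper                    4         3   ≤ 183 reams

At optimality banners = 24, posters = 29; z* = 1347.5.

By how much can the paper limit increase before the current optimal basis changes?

Binding constraints: press time, paper. The basis is B = [[6,1],[4,3]] with det 14.
Per unit increase in paper, x* moves by d = (-0.0714, 0.4286).
The basis stays optimal until banners reaches 0; allowable increase = 336 reams.

336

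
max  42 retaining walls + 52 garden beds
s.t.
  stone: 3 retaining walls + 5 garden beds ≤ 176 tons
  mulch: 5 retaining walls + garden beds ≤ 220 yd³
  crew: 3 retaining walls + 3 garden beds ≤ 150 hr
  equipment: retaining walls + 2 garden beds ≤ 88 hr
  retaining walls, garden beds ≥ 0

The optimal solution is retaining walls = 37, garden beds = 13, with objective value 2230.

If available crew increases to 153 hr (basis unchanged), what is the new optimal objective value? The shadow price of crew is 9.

2257

Δb = 3, so new z* = 2230 + (9)·(3) = 2230 + 27 = 2257.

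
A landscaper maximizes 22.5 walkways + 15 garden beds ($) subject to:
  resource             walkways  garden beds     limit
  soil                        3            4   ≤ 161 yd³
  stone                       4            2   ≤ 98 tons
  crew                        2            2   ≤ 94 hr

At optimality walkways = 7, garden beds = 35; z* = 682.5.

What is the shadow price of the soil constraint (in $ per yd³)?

1.5

At the optimum: soil uses 161 of 161 (binding); stone uses 98 of 98 (binding); crew uses 84 of 94 (slack = 10).
Slack constraints have shadow price 0 (complementary slackness).
From A_Bᵀ y = c: 3·y_soil + 4·y_stone = 22.5; 4·y_soil + 2·y_stone = 15.
Solving: y_soil = 1.5, y_stone = 4.5.
Shadow price of soil = 1.5.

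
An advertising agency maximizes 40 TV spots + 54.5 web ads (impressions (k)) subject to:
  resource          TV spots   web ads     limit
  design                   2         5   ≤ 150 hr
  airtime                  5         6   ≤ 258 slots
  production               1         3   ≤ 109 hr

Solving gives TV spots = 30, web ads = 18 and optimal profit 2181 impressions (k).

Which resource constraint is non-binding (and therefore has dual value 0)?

production

design: 150/150 (binding)
airtime: 258/258 (binding)
production: 84/109 (slack 25)
By complementary slackness, a constraint with positive slack has shadow price 0 → production.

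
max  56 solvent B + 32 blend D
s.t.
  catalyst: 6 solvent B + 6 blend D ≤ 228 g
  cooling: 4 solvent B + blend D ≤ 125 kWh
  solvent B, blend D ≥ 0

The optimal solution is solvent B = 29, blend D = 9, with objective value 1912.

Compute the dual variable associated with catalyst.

At the optimum: catalyst uses 228 of 228 (binding); cooling uses 125 of 125 (binding).
Dual feasibility on the basic columns requires 6·y_catalyst + 4·y_cooling = 56, 6·y_catalyst + 1·y_cooling = 32.
→ y_catalyst = 4 and y_cooling = 8.
Shadow price of catalyst = 4.

4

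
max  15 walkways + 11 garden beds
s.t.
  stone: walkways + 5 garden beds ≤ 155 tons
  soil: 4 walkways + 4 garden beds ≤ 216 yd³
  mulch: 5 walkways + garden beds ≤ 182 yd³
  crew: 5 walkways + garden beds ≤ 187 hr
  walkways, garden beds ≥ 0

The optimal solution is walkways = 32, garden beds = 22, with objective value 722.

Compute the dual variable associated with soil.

2.5

At the optimum: stone uses 142 of 155 (slack = 13); soil uses 216 of 216 (binding); mulch uses 182 of 182 (binding); crew uses 182 of 187 (slack = 5).
Slack constraints have shadow price 0 (complementary slackness).
From A_Bᵀ y = c: 4·y_soil + 5·y_mulch = 15; 4·y_soil + 1·y_mulch = 11.
This yields shadow prices y_soil = 2.5, y_mulch = 1.
Shadow price of soil = 2.5.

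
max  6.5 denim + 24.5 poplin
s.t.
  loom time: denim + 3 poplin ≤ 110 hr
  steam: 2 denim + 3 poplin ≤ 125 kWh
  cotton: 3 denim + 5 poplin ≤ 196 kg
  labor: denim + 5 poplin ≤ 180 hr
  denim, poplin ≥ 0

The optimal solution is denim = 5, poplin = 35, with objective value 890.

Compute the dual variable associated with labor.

Binding: loom time and labor. Non-binding: steam (10 unused), cotton (6 unused).
Since steam, cotton are not tight, their duals are 0.
The binding rows give the dual system: 1·y_loom time + 1·y_labor = 6.5 and 3·y_loom time + 5·y_labor = 24.5.
→ y_loom time = 4 and y_labor = 2.5.
Shadow price of labor = 2.5.

2.5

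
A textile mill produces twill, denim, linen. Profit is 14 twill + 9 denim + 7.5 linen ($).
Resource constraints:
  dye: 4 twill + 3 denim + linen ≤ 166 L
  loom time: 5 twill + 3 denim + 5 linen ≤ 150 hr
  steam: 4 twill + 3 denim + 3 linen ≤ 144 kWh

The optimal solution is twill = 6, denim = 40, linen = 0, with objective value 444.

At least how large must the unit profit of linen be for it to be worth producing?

13

Check each constraint at x*: dye 144/166 (slack 22); loom time 150/150 (tight); steam 144/144 (tight).
Slack constraints have shadow price 0 (complementary slackness).
Dual feasibility on the basic columns requires 5·y_loom time + 4·y_steam = 14, 3·y_loom time + 3·y_steam = 9.
This yields shadow prices y_loom time = 2, y_steam = 1.
linen enters the basis when its profit ≥ yᵀa₃ = 2·5 + 1·3 = 13.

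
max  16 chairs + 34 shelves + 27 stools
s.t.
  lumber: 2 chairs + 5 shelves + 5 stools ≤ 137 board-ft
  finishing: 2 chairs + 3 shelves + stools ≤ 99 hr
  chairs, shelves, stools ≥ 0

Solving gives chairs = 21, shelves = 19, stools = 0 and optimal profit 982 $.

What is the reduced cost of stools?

Check each constraint at x*: lumber 137/137 (tight); finishing 99/99 (tight).
The binding rows give the dual system: 2·y_lumber + 2·y_finishing = 16 and 5·y_lumber + 3·y_finishing = 34.
→ y_lumber = 5 and y_finishing = 3.
Reduced cost of stools: c₃ − yᵀa₃ = 27 − (5·5 + 3·1) = 27 − 28 = -1.

-1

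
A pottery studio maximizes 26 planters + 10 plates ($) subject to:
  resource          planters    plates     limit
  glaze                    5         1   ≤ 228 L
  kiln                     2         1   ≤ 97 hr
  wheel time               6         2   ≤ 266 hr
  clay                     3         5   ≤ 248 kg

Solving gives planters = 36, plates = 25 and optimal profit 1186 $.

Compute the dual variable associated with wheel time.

At the optimum: glaze uses 205 of 228 (slack = 23); kiln uses 97 of 97 (binding); wheel time uses 266 of 266 (binding); clay uses 233 of 248 (slack = 15).
By complementary slackness, y = 0 for the non-binding constraints.
Dual feasibility on the basic columns requires 2·y_kiln + 6·y_wheel time = 26, 1·y_kiln + 2·y_wheel time = 10.
→ y_kiln = 4 and y_wheel time = 3.
Shadow price of wheel time = 3.

3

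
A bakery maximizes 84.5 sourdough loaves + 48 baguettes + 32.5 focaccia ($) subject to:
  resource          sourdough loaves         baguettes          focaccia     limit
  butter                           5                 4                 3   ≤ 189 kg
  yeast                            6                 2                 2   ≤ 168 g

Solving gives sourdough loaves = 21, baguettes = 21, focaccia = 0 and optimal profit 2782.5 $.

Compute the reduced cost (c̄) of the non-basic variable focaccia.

Both butter and yeast are binding at x*.
From A_Bᵀ y = c: 5·y_butter + 6·y_yeast = 84.5; 4·y_butter + 2·y_yeast = 48.
This yields shadow prices y_butter = 8.5, y_yeast = 7.
Reduced cost of focaccia: c₃ − yᵀa₃ = 32.5 − (8.5·3 + 7·2) = 32.5 − 39.5 = -7.

-7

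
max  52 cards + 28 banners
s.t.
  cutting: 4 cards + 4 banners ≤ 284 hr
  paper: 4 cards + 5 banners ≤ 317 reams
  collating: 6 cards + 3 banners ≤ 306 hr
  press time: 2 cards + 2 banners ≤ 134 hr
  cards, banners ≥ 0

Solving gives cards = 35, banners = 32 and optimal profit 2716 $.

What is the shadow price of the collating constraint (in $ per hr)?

8

At the optimum: cutting uses 268 of 284 (slack = 16); paper uses 300 of 317 (slack = 17); collating uses 306 of 306 (binding); press time uses 134 of 134 (binding).
Slack constraints have shadow price 0 (complementary slackness).
Dual feasibility on the basic columns requires 6·y_collating + 2·y_press time = 52, 3·y_collating + 2·y_press time = 28.
→ y_collating = 8 and y_press time = 2.
Shadow price of collating = 8.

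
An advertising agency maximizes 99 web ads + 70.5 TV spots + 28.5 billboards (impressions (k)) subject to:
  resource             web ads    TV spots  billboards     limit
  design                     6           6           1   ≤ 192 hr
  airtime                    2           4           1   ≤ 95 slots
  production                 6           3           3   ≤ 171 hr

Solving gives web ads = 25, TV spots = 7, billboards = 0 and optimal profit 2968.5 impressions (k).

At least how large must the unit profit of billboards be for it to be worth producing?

35.5

Binding: design and production. Non-binding: airtime (17 unused).
Slack constraints have shadow price 0 (complementary slackness).
From A_Bᵀ y = c: 6·y_design + 6·y_production = 99; 6·y_design + 3·y_production = 70.5.
Solving: y_design = 7, y_production = 9.5.
billboards enters the basis when its profit ≥ yᵀa₃ = 7·1 + 9.5·3 = 35.5.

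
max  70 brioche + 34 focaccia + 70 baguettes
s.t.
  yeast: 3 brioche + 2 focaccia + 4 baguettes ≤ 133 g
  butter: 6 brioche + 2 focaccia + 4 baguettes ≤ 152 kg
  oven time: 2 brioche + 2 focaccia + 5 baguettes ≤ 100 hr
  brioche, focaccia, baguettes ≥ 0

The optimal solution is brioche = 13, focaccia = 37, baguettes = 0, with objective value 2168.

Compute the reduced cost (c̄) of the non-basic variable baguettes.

-6

Check each constraint at x*: yeast 113/133 (slack 20); butter 152/152 (tight); oven time 100/100 (tight).
By complementary slackness, y = 0 for the non-binding constraint.
The binding rows give the dual system: 6·y_butter + 2·y_oven time = 70 and 2·y_butter + 2·y_oven time = 34.
Solving: y_butter = 9, y_oven time = 8.
Reduced cost of baguettes: c₃ − yᵀa₃ = 70 − (9·4 + 8·5) = 70 − 76 = -6.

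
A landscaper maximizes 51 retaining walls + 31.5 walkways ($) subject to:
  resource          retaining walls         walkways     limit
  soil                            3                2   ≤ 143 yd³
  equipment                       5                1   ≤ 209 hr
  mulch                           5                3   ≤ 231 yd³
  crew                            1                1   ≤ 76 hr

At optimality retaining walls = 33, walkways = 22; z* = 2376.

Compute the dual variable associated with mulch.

7.5

Check each constraint at x*: soil 143/143 (tight); equipment 187/209 (slack 22); mulch 231/231 (tight); crew 55/76 (slack 21).
Since equipment, crew are not tight, their duals are 0.
The binding rows give the dual system: 3·y_soil + 5·y_mulch = 51 and 2·y_soil + 3·y_mulch = 31.5.
This yields shadow prices y_soil = 4.5, y_mulch = 7.5.
Shadow price of mulch = 7.5.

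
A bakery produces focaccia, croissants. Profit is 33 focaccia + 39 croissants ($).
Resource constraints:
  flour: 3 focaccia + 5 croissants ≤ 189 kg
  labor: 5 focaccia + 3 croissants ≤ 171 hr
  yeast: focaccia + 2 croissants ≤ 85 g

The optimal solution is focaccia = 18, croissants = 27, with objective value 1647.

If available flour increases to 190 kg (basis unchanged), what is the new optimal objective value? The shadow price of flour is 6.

Δb = 1, so new z* = 1647 + (6)·(1) = 1647 + 6 = 1653.

1653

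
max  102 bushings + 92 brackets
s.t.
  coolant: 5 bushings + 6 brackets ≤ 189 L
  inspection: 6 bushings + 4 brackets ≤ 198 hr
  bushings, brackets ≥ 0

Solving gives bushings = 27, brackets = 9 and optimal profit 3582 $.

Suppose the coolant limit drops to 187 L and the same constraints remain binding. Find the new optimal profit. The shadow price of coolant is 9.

3564

Δb = -2, so new z* = 3582 + (9)·(-2) = 3582 − 18 = 3564.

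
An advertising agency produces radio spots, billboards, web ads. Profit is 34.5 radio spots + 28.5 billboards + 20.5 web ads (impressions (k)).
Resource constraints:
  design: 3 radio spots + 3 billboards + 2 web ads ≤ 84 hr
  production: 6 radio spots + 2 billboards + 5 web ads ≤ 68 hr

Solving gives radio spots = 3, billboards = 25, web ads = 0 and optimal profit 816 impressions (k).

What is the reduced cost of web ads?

-4

At the optimum: design uses 84 of 84 (binding); production uses 68 of 68 (binding).
The binding rows give the dual system: 3·y_design + 6·y_production = 34.5 and 3·y_design + 2·y_production = 28.5.
This yields shadow prices y_design = 8.5, y_production = 1.5.
Reduced cost of web ads: c₃ − yᵀa₃ = 20.5 − (8.5·2 + 1.5·5) = 20.5 − 24.5 = -4.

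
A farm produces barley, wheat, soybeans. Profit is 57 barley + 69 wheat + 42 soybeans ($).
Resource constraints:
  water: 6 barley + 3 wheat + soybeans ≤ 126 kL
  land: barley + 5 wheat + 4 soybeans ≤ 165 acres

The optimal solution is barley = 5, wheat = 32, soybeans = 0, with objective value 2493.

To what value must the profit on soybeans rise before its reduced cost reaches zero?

At the optimum: water uses 126 of 126 (binding); land uses 165 of 165 (binding).
The binding rows give the dual system: 6·y_water + 1·y_land = 57 and 3·y_water + 5·y_land = 69.
This yields shadow prices y_water = 8, y_land = 9.
soybeans enters the basis when its profit ≥ yᵀa₃ = 8·1 + 9·4 = 44.

44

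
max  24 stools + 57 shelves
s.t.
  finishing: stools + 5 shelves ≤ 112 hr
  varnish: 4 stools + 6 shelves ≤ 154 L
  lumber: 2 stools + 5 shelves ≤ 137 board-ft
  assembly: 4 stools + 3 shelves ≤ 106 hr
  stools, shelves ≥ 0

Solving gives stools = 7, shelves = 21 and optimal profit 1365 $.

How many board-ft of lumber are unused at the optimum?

lumber used = 2·7 + 5·21 = 119; slack = 137 − 119 = 18.

18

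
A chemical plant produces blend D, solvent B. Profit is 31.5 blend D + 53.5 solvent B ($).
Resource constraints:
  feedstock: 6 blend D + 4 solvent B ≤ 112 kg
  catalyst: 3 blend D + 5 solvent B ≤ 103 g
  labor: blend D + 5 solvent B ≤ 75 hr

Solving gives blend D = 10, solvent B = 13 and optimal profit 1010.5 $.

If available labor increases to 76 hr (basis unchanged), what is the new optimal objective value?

1018

At the optimum: feedstock uses 112 of 112 (binding); catalyst uses 95 of 103 (slack = 8); labor uses 75 of 75 (binding).
By complementary slackness, y = 0 for the non-binding constraint.
Dual feasibility on the basic columns requires 6·y_feedstock + 1·y_labor = 31.5, 4·y_feedstock + 5·y_labor = 53.5.
Solving: y_feedstock = 4, y_labor = 7.5.
Δz = y_labor·Δb = 7.5 × (1) = 7.5, so new z* = 1010.5 + 7.5 = 1018.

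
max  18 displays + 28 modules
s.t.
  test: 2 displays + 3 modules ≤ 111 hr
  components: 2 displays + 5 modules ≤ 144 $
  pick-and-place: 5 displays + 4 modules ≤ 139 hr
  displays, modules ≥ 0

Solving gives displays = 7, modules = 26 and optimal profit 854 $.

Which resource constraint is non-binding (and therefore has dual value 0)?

test: 92/111 (slack 19)
components: 144/144 (binding)
pick-and-place: 139/139 (binding)
By complementary slackness, a constraint with positive slack has shadow price 0 → test.

test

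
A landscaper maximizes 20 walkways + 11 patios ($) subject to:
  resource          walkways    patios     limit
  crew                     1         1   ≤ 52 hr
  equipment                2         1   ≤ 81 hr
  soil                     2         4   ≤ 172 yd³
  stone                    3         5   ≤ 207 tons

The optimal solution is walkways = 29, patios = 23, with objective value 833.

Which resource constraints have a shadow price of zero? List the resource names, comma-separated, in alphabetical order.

crew: 52/52 (binding)
equipment: 81/81 (binding)
soil: 150/172 (slack 22)
stone: 202/207 (slack 5)
By complementary slackness, a constraint with positive slack has shadow price 0 → soil, stone.

soil, stone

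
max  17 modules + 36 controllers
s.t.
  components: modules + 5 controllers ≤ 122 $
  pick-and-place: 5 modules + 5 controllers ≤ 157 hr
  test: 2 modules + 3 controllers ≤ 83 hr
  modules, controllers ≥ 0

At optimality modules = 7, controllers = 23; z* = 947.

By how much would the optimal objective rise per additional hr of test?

7

Binding: components and test. Non-binding: pick-and-place (7 unused).
Since pick-and-place is not tight, its dual is 0.
The binding rows give the dual system: 1·y_components + 2·y_test = 17 and 5·y_components + 3·y_test = 36.
Solving: y_components = 3, y_test = 7.
Shadow price of test = 7.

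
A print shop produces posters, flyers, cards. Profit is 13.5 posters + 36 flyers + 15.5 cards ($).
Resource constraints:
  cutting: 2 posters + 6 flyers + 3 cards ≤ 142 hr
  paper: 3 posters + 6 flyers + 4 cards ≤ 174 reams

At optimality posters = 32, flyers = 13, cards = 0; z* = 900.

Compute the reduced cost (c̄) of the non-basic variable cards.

-4

Check each constraint at x*: cutting 142/142 (tight); paper 174/174 (tight).
The binding rows give the dual system: 2·y_cutting + 3·y_paper = 13.5 and 6·y_cutting + 6·y_paper = 36.
→ y_cutting = 4.5 and y_paper = 1.5.
Reduced cost of cards: c₃ − yᵀa₃ = 15.5 − (4.5·3 + 1.5·4) = 15.5 − 19.5 = -4.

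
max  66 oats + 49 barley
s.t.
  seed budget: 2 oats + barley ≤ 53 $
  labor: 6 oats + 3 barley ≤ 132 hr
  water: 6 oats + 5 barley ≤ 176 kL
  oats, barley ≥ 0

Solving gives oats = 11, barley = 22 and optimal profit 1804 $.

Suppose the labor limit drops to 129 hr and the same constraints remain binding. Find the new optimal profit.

1795

Binding: labor and water. Non-binding: seed budget (9 unused).
Since seed budget is not tight, its dual is 0.
The binding rows give the dual system: 6·y_labor + 6·y_water = 66 and 3·y_labor + 5·y_water = 49.
This yields shadow prices y_labor = 3, y_water = 8.
Δz = y_labor·Δb = 3 × (-3) = -9, so new z* = 1804 − 9 = 1795.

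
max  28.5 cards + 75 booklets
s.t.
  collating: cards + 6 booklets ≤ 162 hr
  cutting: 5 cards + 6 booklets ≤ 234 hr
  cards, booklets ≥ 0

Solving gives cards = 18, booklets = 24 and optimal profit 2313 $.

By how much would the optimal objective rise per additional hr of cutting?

4

Check each constraint at x*: collating 162/162 (tight); cutting 234/234 (tight).
The binding rows give the dual system: 1·y_collating + 5·y_cutting = 28.5 and 6·y_collating + 6·y_cutting = 75.
Solving: y_collating = 8.5, y_cutting = 4.
Shadow price of cutting = 4.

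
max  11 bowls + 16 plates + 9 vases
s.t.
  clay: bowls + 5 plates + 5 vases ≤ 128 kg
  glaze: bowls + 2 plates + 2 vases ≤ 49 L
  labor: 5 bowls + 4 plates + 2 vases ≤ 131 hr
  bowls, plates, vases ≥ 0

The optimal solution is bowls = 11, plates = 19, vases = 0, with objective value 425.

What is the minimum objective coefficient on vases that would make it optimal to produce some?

14

Check each constraint at x*: clay 106/128 (slack 22); glaze 49/49 (tight); labor 131/131 (tight).
Since clay is not tight, its dual is 0.
The binding rows give the dual system: 1·y_glaze + 5·y_labor = 11 and 2·y_glaze + 4·y_labor = 16.
Solving: y_glaze = 6, y_labor = 1.
vases enters the basis when its profit ≥ yᵀa₃ = 6·2 + 1·2 = 14.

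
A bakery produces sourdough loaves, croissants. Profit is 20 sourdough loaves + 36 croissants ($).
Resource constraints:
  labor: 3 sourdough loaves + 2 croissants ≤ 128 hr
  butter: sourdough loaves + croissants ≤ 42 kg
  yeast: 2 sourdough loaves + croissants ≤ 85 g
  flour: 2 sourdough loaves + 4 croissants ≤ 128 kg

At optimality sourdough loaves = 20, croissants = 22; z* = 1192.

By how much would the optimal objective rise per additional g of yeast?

0

Binding: butter and flour. Non-binding: labor (24 unused), yeast (23 unused).
By complementary slackness, y = 0 for the non-binding constraints.
From A_Bᵀ y = c: 1·y_butter + 2·y_flour = 20; 1·y_butter + 4·y_flour = 36.
This yields shadow prices y_butter = 4, y_flour = 8.
Shadow price of yeast = 0.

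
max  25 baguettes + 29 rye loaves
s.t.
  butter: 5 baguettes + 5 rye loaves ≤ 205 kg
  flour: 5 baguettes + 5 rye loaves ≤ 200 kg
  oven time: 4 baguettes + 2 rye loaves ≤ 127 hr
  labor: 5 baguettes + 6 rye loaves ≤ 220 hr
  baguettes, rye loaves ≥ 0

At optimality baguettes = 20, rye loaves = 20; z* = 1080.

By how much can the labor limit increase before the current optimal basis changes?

20

Binding constraints: flour, labor. The basis is B = [[5,5],[5,6]] with det 5.
Per unit increase in labor, x* moves by d = (-1, 1).
The basis stays optimal until baguettes reaches 0; allowable increase = 20 hr.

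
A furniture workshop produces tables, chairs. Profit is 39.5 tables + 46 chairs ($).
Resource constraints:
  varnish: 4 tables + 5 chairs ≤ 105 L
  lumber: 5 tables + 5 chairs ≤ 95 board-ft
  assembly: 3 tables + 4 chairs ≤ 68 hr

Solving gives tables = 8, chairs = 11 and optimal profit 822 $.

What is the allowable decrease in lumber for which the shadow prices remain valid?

10

Binding constraints: lumber, assembly. The basis is B = [[5,5],[3,4]] with det 5.
Per unit decrease in lumber, x* moves by d = (-0.8, 0.6).
The basis stays optimal until tables reaches 0; allowable decrease = 10 board-ft.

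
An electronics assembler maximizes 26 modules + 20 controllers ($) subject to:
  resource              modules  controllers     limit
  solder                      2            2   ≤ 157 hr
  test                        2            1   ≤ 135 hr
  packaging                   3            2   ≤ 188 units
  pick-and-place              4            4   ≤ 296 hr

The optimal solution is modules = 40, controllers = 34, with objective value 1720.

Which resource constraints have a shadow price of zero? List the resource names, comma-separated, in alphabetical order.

solder, test

solder: 148/157 (slack 9)
test: 114/135 (slack 21)
packaging: 188/188 (binding)
pick-and-place: 296/296 (binding)
By complementary slackness, a constraint with positive slack has shadow price 0 → solder, test.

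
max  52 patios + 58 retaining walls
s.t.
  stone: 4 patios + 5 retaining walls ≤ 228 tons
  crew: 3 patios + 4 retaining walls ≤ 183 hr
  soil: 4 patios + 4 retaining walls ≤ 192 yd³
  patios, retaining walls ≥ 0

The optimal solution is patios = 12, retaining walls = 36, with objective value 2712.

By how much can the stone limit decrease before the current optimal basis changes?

Binding constraints: stone, soil. The basis is B = [[4,5],[4,4]] with det -4.
Per unit decrease in stone, x* moves by d = (1, -1).
The basis stays optimal until retaining walls reaches 0; allowable decrease = 36 tons.

36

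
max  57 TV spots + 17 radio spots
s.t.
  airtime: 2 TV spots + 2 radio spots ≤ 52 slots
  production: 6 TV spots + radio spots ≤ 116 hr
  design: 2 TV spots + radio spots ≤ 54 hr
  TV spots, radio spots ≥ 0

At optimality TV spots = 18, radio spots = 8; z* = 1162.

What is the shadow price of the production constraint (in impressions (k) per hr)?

8

Check each constraint at x*: airtime 52/52 (tight); production 116/116 (tight); design 44/54 (slack 10).
Since design is not tight, its dual is 0.
The binding rows give the dual system: 2·y_airtime + 6·y_production = 57 and 2·y_airtime + 1·y_production = 17.
→ y_airtime = 4.5 and y_production = 8.
Shadow price of production = 8.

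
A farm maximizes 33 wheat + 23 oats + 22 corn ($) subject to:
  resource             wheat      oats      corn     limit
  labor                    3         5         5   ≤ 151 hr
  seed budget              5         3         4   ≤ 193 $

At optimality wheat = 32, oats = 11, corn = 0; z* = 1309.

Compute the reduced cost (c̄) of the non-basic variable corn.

-7

At the optimum: labor uses 151 of 151 (binding); seed budget uses 193 of 193 (binding).
From A_Bᵀ y = c: 3·y_labor + 5·y_seed budget = 33; 5·y_labor + 3·y_seed budget = 23.
→ y_labor = 1 and y_seed budget = 6.
Reduced cost of corn: c₃ − yᵀa₃ = 22 − (1·5 + 6·4) = 22 − 29 = -7.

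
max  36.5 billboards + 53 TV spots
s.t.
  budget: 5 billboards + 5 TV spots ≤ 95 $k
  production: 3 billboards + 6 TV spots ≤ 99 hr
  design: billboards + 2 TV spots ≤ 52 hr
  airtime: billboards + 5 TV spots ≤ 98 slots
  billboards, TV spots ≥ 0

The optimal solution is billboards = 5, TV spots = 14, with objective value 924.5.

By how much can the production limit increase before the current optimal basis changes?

15

Binding constraints: budget, production. The basis is B = [[5,5],[3,6]] with det 15.
Per unit increase in production, x* moves by d = (-0.3333, 0.3333).
The basis stays optimal until billboards reaches 0; allowable increase = 15 hr.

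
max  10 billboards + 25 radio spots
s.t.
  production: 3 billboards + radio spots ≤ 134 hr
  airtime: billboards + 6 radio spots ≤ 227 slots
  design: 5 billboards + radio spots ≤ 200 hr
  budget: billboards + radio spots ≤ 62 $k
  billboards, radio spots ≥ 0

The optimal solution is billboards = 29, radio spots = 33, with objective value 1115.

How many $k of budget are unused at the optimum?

0

budget used = 1·29 + 1·33 = 62; slack = 62 − 62 = 0.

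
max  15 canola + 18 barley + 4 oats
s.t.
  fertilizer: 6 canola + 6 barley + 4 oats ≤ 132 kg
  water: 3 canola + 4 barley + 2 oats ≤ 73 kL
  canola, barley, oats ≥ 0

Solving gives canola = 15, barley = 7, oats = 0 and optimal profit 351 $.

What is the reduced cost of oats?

At the optimum: fertilizer uses 132 of 132 (binding); water uses 73 of 73 (binding).
Dual feasibility on the basic columns requires 6·y_fertilizer + 3·y_water = 15, 6·y_fertilizer + 4·y_water = 18.
Solving: y_fertilizer = 1, y_water = 3.
Reduced cost of oats: c₃ − yᵀa₃ = 4 − (1·4 + 3·2) = 4 − 10 = -6.

-6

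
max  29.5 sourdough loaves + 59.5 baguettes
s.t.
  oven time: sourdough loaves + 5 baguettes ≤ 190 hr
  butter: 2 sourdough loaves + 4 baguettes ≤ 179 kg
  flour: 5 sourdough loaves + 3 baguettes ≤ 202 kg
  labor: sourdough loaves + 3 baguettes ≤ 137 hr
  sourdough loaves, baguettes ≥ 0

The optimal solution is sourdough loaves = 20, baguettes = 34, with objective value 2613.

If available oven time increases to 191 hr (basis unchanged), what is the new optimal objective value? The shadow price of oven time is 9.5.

2622.5

Δb = 1, so new z* = 2613 + (9.5)·(1) = 2613 + 9.5 = 2622.5.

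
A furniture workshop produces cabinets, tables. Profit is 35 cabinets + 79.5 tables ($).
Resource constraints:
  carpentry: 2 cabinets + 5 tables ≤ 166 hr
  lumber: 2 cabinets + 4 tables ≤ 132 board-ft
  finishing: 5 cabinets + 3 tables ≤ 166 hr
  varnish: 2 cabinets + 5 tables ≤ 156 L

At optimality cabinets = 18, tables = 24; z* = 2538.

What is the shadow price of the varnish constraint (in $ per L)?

9.5

Check each constraint at x*: carpentry 156/166 (slack 10); lumber 132/132 (tight); finishing 162/166 (slack 4); varnish 156/156 (tight).
By complementary slackness, y = 0 for the non-binding constraints.
From A_Bᵀ y = c: 2·y_lumber + 2·y_varnish = 35; 4·y_lumber + 5·y_varnish = 79.5.
This yields shadow prices y_lumber = 8, y_varnish = 9.5.
Shadow price of varnish = 9.5.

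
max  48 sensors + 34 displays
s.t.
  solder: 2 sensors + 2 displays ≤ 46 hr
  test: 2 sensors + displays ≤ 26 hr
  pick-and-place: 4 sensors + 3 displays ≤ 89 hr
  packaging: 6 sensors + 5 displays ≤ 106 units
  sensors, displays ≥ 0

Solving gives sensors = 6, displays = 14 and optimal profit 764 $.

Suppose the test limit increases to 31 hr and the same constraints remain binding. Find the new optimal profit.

At the optimum: solder uses 40 of 46 (slack = 6); test uses 26 of 26 (binding); pick-and-place uses 66 of 89 (slack = 23); packaging uses 106 of 106 (binding).
Slack constraints have shadow price 0 (complementary slackness).
From A_Bᵀ y = c: 2·y_test + 6·y_packaging = 48; 1·y_test + 5·y_packaging = 34.
→ y_test = 9 and y_packaging = 5.
Δz = y_test·Δb = 9 × (5) = 45, so new z* = 764 + 45 = 809.

809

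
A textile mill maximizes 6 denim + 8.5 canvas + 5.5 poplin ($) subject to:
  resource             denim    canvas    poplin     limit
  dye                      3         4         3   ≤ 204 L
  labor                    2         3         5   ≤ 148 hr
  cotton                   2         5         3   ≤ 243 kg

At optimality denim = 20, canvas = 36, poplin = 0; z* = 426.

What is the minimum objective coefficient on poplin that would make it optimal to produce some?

Check each constraint at x*: dye 204/204 (tight); labor 148/148 (tight); cotton 220/243 (slack 23).
By complementary slackness, y = 0 for the non-binding constraint.
The binding rows give the dual system: 3·y_dye + 2·y_labor = 6 and 4·y_dye + 3·y_labor = 8.5.
→ y_dye = 1 and y_labor = 1.5.
poplin enters the basis when its profit ≥ yᵀa₃ = 1·3 + 1.5·5 = 10.5.

10.5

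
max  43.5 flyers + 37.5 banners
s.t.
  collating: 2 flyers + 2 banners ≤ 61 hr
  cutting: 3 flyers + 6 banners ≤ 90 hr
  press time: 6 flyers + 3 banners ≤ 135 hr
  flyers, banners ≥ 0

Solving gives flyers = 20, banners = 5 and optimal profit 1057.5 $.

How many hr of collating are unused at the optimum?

collating used = 2·20 + 2·5 = 50; slack = 61 − 50 = 11.

11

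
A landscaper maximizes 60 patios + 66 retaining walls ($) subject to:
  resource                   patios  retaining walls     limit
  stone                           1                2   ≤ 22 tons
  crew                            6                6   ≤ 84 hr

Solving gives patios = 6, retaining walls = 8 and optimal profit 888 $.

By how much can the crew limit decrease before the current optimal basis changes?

Binding constraints: stone, crew. The basis is B = [[1,2],[6,6]] with det -6.
Per unit decrease in crew, x* moves by d = (-0.3333, 0.1667).
The basis stays optimal until patios reaches 0; allowable decrease = 18 hr.

18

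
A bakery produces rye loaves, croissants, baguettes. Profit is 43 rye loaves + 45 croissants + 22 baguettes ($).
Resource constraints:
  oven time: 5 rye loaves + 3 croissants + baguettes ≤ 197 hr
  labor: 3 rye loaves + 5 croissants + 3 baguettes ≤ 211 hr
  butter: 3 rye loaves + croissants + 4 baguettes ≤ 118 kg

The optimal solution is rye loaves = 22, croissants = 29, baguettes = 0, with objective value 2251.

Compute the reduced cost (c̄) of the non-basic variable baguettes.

At the optimum: oven time uses 197 of 197 (binding); labor uses 211 of 211 (binding); butter uses 95 of 118 (slack = 23).
Since butter is not tight, its dual is 0.
Dual feasibility on the basic columns requires 5·y_oven time + 3·y_labor = 43, 3·y_oven time + 5·y_labor = 45.
→ y_oven time = 5 and y_labor = 6.
Reduced cost of baguettes: c₃ − yᵀa₃ = 22 − (5·1 + 6·3) = 22 − 23 = -1.

-1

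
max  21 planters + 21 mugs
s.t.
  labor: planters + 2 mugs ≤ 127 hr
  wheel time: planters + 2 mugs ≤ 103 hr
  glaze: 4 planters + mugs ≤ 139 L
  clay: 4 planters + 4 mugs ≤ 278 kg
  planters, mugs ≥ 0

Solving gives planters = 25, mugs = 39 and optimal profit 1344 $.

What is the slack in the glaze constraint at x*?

0

glaze used = 4·25 + 1·39 = 139; slack = 139 − 139 = 0.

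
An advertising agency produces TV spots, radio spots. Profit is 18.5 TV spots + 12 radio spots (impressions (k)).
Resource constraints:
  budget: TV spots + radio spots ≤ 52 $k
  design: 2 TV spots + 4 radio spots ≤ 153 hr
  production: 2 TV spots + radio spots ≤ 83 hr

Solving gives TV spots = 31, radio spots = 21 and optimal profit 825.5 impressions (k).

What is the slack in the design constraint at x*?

7

design used = 2·31 + 4·21 = 146; slack = 153 − 146 = 7.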